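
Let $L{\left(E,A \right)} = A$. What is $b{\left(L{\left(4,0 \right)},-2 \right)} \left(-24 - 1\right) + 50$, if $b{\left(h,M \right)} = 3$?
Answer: $-25$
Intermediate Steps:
$b{\left(L{\left(4,0 \right)},-2 \right)} \left(-24 - 1\right) + 50 = 3 \left(-24 - 1\right) + 50 = 3 \left(-25\right) + 50 = -75 + 50 = -25$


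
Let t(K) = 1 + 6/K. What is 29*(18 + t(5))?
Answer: 2929/5 ≈ 585.80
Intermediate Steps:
29*(18 + t(5)) = 29*(18 + (6 + 5)/5) = 29*(18 + (1/5)*11) = 29*(18 + 11/5) = 29*(101/5) = 2929/5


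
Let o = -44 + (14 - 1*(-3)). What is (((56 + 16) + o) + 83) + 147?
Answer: 275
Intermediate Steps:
o = -27 (o = -44 + (14 + 3) = -44 + 17 = -27)
(((56 + 16) + o) + 83) + 147 = (((56 + 16) - 27) + 83) + 147 = ((72 - 27) + 83) + 147 = (45 + 83) + 147 = 128 + 147 = 275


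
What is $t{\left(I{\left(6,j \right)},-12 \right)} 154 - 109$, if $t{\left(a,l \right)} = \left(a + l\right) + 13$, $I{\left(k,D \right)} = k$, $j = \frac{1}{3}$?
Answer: $969$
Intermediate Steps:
$j = \frac{1}{3} \approx 0.33333$
$t{\left(a,l \right)} = 13 + a + l$
$t{\left(I{\left(6,j \right)},-12 \right)} 154 - 109 = \left(13 + 6 - 12\right) 154 - 109 = 7 \cdot 154 - 109 = 1078 - 109 = 969$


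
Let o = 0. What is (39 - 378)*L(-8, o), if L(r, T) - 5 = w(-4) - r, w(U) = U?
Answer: -3051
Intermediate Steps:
L(r, T) = 1 - r (L(r, T) = 5 + (-4 - r) = 1 - r)
(39 - 378)*L(-8, o) = (39 - 378)*(1 - 1*(-8)) = -339*(1 + 8) = -339*9 = -3051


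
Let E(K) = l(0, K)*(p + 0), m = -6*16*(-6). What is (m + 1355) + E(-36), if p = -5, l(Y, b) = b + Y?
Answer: 2111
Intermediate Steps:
l(Y, b) = Y + b
m = 576 (m = -96*(-6) = 576)
E(K) = -5*K (E(K) = (0 + K)*(-5 + 0) = K*(-5) = -5*K)
(m + 1355) + E(-36) = (576 + 1355) - 5*(-36) = 1931 + 180 = 2111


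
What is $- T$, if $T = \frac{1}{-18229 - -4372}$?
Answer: $\frac{1}{13857} \approx 7.2166 \cdot 10^{-5}$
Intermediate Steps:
$T = - \frac{1}{13857}$ ($T = \frac{1}{-18229 + 4372} = \frac{1}{-13857} = - \frac{1}{13857} \approx -7.2166 \cdot 10^{-5}$)
$- T = \left(-1\right) \left(- \frac{1}{13857}\right) = \frac{1}{13857}$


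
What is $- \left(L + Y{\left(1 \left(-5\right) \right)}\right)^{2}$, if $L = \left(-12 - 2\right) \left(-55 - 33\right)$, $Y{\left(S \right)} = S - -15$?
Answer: $-1542564$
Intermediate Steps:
$Y{\left(S \right)} = 15 + S$ ($Y{\left(S \right)} = S + 15 = 15 + S$)
$L = 1232$ ($L = \left(-14\right) \left(-88\right) = 1232$)
$- \left(L + Y{\left(1 \left(-5\right) \right)}\right)^{2} = - \left(1232 + \left(15 + 1 \left(-5\right)\right)\right)^{2} = - \left(1232 + \left(15 - 5\right)\right)^{2} = - \left(1232 + 10\right)^{2} = - 1242^{2} = \left(-1\right) 1542564 = -1542564$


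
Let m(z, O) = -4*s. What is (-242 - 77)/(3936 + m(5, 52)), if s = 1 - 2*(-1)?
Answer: -319/3924 ≈ -0.081295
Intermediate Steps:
s = 3 (s = 1 + 2 = 3)
m(z, O) = -12 (m(z, O) = -4*3 = -12)
(-242 - 77)/(3936 + m(5, 52)) = (-242 - 77)/(3936 - 12) = -319/3924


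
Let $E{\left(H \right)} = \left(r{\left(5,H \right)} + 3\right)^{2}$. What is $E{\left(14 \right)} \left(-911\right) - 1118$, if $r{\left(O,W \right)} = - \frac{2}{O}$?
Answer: $- \frac{181909}{25} \approx -7276.4$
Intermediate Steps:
$E{\left(H \right)} = \frac{169}{25}$ ($E{\left(H \right)} = \left(- \frac{2}{5} + 3\right)^{2} = \left(\frac{13}{5}\right)^{2} = \frac{169}{25}$)
$E{\left(14 \right)} \left(-911\right) - 1118 = \frac{169}{25} \left(-911\right) - 1118 = - \frac{153959}{25} - 1118 = - \frac{181909}{25}$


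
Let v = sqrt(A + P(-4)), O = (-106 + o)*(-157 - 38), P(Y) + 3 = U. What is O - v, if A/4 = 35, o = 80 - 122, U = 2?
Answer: 28860 - sqrt(139) ≈ 28848.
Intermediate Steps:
P(Y) = -1 (P(Y) = -3 + 2 = -1)
o = -42
A = 140 (A = 4*35 = 140)
O = 28860 (O = (-106 - 42)*(-157 - 38) = -148*(-195) = 28860)
v = sqrt(139) (v = sqrt(140 - 1) = sqrt(139) ≈ 11.790)
O - v = 28860 - sqrt(139)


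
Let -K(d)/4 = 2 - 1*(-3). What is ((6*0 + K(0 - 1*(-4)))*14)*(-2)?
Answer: 560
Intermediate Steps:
K(d) = -20 (K(d) = -4*(2 - 1*(-3)) = -4*(2 + 3) = -4*5 = -20)
((6*0 + K(0 - 1*(-4)))*14)*(-2) = ((6*0 - 20)*14)*(-2) = ((0 - 20)*14)*(-2) = -20*14*(-2) = -280*(-2) = 560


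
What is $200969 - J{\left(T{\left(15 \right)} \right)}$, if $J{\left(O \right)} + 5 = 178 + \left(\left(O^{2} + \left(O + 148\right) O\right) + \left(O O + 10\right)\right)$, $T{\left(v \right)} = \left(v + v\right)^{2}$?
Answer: $-2362414$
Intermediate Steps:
$T{\left(v \right)} = 4 v^{2}$ ($T{\left(v \right)} = \left(2 v\right)^{2} = 4 v^{2}$)
$J{\left(O \right)} = 183 + 2 O^{2} + O \left(148 + O\right)$ ($J{\left(O \right)} = -5 + \left(178 + \left(\left(O^{2} + \left(O + 148\right) O\right) + \left(O O + 10\right)\right)\right) = -5 + \left(178 + \left(\left(O^{2} + \left(148 + O\right) O\right) + \left(O^{2} + 10\right)\right)\right) = -5 + \left(178 + \left(\left(O^{2} + O \left(148 + O\right)\right) + \left(10 + O^{2}\right)\right)\right) = -5 + \left(178 + \left(10 + 2 O^{2} + O \left(148 + O\right)\right)\right) = -5 + \left(188 + 2 O^{2} + O \left(148 + O\right)\right) = 183 + 2 O^{2} + O \left(148 + O\right)$)
$200969 - J{\left(T{\left(15 \right)} \right)} = 200969 - \left(183 + 3 \left(4 \cdot 15^{2}\right)^{2} + 148 \cdot 4 \cdot 15^{2}\right) = 200969 - \left(183 + 3 \left(4 \cdot 225\right)^{2} + 148 \cdot 4 \cdot 225\right) = 200969 - \left(183 + 3 \cdot 900^{2} + 148 \cdot 900\right) = 200969 - \left(183 + 3 \cdot 810000 + 133200\right) = 200969 - \left(183 + 2430000 + 133200\right) = 200969 - 2563383 = -2362414$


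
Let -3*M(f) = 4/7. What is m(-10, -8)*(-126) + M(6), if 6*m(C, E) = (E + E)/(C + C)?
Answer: -1784/105 ≈ -16.990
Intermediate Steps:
m(C, E) = E/(6*C) (m(C, E) = ((E + E)/(C + C))/6 = ((2*E)/((2*C)))/6 = ((2*E)*(1/(2*C)))/6 = (E/C)/6 = E/(6*C))
M(f) = -4/21 (M(f) = -4/(3*7) = -1/3*4/7 = -4/21)
m(-10, -8)*(-126) + M(6) = ((1/6)*(-8)/(-10))*(-126) - 4/21 = ((1/6)*(-8)*(-1/10))*(-126) - 4/21 = (2/15)*(-126) - 4/21 = -84/5 - 4/21 = -1784/105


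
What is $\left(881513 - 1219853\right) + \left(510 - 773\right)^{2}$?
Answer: $-269171$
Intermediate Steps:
$\left(881513 - 1219853\right) + \left(510 - 773\right)^{2} = -338340 + \left(-263\right)^{2} = -338340 + 69169 = -269171$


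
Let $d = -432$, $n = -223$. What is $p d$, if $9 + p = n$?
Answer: $100224$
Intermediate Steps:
$p = -232$ ($p = -9 - 223 = -232$)
$p d = \left(-232\right) \left(-432\right) = 100224$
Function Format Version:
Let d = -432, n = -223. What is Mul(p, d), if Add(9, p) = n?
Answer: 100224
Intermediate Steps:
p = -232 (p = Add(-9, -223) = -232)
Mul(p, d) = Mul(-232, -432) = 100224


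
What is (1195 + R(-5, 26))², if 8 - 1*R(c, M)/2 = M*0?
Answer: 1466521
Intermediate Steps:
R(c, M) = 16 (R(c, M) = 16 - 2*M*0 = 16 - 2*0 = 16 + 0 = 16)
(1195 + R(-5, 26))² = (1195 + 16)² = 1211² = 1466521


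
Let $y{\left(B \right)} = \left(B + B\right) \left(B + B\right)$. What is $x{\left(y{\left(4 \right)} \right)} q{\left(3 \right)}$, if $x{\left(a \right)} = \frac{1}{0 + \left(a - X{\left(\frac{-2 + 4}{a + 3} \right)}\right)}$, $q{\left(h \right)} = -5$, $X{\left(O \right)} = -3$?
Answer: $- \frac{5}{67} \approx -0.074627$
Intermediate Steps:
$y{\left(B \right)} = 4 B^{2}$ ($y{\left(B \right)} = 2 B 2 B = 4 B^{2}$)
$x{\left(a \right)} = \frac{1}{3 + a}$ ($x{\left(a \right)} = \frac{1}{0 + \left(a - -3\right)} = \frac{1}{0 + \left(a + 3\right)} = \frac{1}{0 + \left(3 + a\right)} = \frac{1}{3 + a}$)
$x{\left(y{\left(4 \right)} \right)} q{\left(3 \right)} = \frac{1}{3 + 4 \cdot 4^{2}} \left(-5\right) = \frac{1}{3 + 4 \cdot 16} \left(-5\right) = \frac{1}{3 + 64} \left(-5\right) = \frac{1}{67} \left(-5\right) = - \frac{5}{67}$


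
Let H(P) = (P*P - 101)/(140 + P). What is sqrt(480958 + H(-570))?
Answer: sqrt(88789470630)/430 ≈ 692.97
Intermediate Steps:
H(P) = (-101 + P**2)/(140 + P) (H(P) = (P**2 - 101)/(140 + P) = (-101 + P**2)/(140 + P))
sqrt(480958 + H(-570)) = sqrt(480958 + (-101 + (-570)**2)/(140 - 570)) = sqrt(480958 + (-101 + 324900)/(-430)) = sqrt(480958 - 1/430*324799) = sqrt(480958 - 324799/430) = sqrt(206487141/430) = sqrt(88789470630)/430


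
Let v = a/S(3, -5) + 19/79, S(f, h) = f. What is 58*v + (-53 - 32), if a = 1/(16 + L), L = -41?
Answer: -425557/5925 ≈ -71.824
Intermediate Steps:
a = -1/25 (a = 1/(16 - 41) = 1/(-25) = -1/25 ≈ -0.040000)
v = 1346/5925 (v = -1/25/3 + 19/79 = -1/25*1/3 + 19*(1/79) = -1/75 + 19/79 = 1346/5925 ≈ 0.22717)
58*v + (-53 - 32) = 58*(1346/5925) + (-53 - 32) = 78068/5925 - 85 = -425557/5925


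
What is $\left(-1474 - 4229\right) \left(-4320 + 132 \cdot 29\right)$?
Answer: $2805876$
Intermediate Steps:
$\left(-1474 - 4229\right) \left(-4320 + 132 \cdot 29\right) = - 5703 \left(-4320 + 3828\right) = \left(-5703\right) \left(-492\right) = 2805876$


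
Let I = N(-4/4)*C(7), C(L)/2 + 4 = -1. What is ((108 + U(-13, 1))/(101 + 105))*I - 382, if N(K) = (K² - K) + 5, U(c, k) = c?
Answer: -42671/103 ≈ -414.28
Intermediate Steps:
C(L) = -10 (C(L) = -8 + 2*(-1) = -8 - 2 = -10)
N(K) = 5 + K² - K
I = -70 (I = (5 + (-4/4)² - (-4)/4)*(-10) = (5 + (-4*¼)² - (-4)/4)*(-10) = (5 + (-1)² - 1*(-1))*(-10) = (5 + 1 + 1)*(-10) = 7*(-10) = -70)
((108 + U(-13, 1))/(101 + 105))*I - 382 = ((108 - 13)/(101 + 105))*(-70) - 382 = (95/206)*(-70) - 382 = -3325/103 - 382 = -42671/103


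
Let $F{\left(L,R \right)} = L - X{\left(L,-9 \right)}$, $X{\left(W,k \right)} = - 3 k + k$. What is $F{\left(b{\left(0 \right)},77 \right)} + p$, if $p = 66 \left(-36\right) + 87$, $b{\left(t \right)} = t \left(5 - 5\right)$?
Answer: $-2307$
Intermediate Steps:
$X{\left(W,k \right)} = - 2 k$
$b{\left(t \right)} = 0$ ($b{\left(t \right)} = t 0 = 0$)
$p = -2289$ ($p = -2376 + 87 = -2289$)
$F{\left(L,R \right)} = -18 + L$ ($F{\left(L,R \right)} = L - \left(-2\right) \left(-9\right) = L - 18 = -18 + L$)
$F{\left(b{\left(0 \right)},77 \right)} + p = \left(-18 + 0\right) - 2289 = -18 - 2289 = -2307$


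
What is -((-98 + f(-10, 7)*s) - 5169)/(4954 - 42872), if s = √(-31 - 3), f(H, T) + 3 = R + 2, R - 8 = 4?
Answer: -5267/37918 + 11*I*√34/37918 ≈ -0.13891 + 0.0016916*I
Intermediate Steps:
R = 12 (R = 8 + 4 = 12)
f(H, T) = 11 (f(H, T) = -3 + (12 + 2) = -3 + 14 = 11)
s = I*√34 (s = √(-34) = I*√34 ≈ 5.8309*I)
-((-98 + f(-10, 7)*s) - 5169)/(4954 - 42872) = -((-98 + 11*(I*√34)) - 5169)/(4954 - 42872) = -((-98 + 11*I*√34) - 5169)/(-37918) = -(-5267 + 11*I*√34)*(-1)/37918 = -(5267/37918 - 11*I*√34/37918) = -5267/37918 + 11*I*√34/37918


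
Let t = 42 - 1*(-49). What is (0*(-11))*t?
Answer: 0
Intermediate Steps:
t = 91 (t = 42 + 49 = 91)
(0*(-11))*t = (0*(-11))*91 = 0*91 = 0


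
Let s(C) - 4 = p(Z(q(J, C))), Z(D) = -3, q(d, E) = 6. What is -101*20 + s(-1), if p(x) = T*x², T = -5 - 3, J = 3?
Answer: -2088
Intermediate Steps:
T = -8
p(x) = -8*x²
s(C) = -68 (s(C) = 4 - 8*(-3)² = 4 - 8*9 = 4 - 72 = -68)
-101*20 + s(-1) = -101*20 - 68 = -2020 - 68 = -2088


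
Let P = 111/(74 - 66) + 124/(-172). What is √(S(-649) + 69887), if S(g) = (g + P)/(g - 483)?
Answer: √662353209209926/97352 ≈ 264.36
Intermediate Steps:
P = 4525/344 (P = 111/8 + 124*(-1/172) = 111*(⅛) - 31/43 = 111/8 - 31/43 = 4525/344 ≈ 13.154)
S(g) = (4525/344 + g)/(-483 + g) (S(g) = (g + 4525/344)/(g - 483) = (4525/344 + g)/(-483 + g))
√(S(-649) + 69887) = √((4525/344 - 649)/(-483 - 649) + 69887) = √(-218731/344/(-1132) + 69887) = √(-1/1132*(-218731/344) + 69887) = √(218731/389408 + 69887) = √(27214775627/389408) = √662353209209926/97352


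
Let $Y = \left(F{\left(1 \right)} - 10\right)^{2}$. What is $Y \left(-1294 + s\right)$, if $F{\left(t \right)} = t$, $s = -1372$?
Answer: $-215946$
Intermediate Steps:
$Y = 81$ ($Y = \left(1 - 10\right)^{2} = \left(-9\right)^{2} = 81$)
$Y \left(-1294 + s\right) = 81 \left(-1294 - 1372\right) = 81 \left(-2666\right) = -215946$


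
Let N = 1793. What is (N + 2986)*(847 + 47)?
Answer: 4272426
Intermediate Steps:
(N + 2986)*(847 + 47) = (1793 + 2986)*(847 + 47) = 4779*894 = 4272426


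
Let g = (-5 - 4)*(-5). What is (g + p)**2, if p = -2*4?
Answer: 1369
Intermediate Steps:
p = -8
g = 45 (g = -9*(-5) = 45)
(g + p)**2 = (45 - 8)**2 = 37**2 = 1369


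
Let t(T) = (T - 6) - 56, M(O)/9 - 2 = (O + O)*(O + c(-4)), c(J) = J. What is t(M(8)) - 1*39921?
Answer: -39389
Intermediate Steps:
M(O) = 18 + 18*O*(-4 + O) (M(O) = 18 + 9*((O + O)*(O - 4)) = 18 + 9*((2*O)*(-4 + O)) = 18 + 9*(2*O*(-4 + O)) = 18 + 18*O*(-4 + O))
t(T) = -62 + T (t(T) = (-6 + T) - 56 = -62 + T)
t(M(8)) - 1*39921 = (-62 + (18 - 72*8 + 18*8**2)) - 1*39921 = (-62 + (18 - 576 + 18*64)) - 39921 = (-62 + (18 - 576 + 1152)) - 39921 = (-62 + 594) - 39921 = 532 - 39921 = -39389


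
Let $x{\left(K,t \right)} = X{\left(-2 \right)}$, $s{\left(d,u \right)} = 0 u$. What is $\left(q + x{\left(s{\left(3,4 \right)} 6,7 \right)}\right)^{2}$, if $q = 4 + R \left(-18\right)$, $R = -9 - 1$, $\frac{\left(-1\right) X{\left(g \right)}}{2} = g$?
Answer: $35344$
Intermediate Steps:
$X{\left(g \right)} = - 2 g$
$s{\left(d,u \right)} = 0$
$R = -10$ ($R = -9 - 1 = -10$)
$x{\left(K,t \right)} = 4$ ($x{\left(K,t \right)} = \left(-2\right) \left(-2\right) = 4$)
$q = 184$ ($q = 4 - -180 = 4 + 180 = 184$)
$\left(q + x{\left(s{\left(3,4 \right)} 6,7 \right)}\right)^{2} = \left(184 + 4\right)^{2} = 188^{2} = 35344$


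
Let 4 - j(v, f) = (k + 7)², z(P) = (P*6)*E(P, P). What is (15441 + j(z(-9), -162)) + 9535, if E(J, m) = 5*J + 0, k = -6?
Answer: 24979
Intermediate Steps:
E(J, m) = 5*J
z(P) = 30*P² (z(P) = (P*6)*(5*P) = (6*P)*(5*P) = 30*P²)
j(v, f) = 3 (j(v, f) = 4 - (-6 + 7)² = 4 - 1*1² = 4 - 1*1 = 4 - 1 = 3)
(15441 + j(z(-9), -162)) + 9535 = (15441 + 3) + 9535 = 15444 + 9535 = 24979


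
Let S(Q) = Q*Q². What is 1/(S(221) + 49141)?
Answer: 1/10843002 ≈ 9.2225e-8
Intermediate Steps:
S(Q) = Q³
1/(S(221) + 49141) = 1/(221³ + 49141) = 1/(10793861 + 49141) = 1/10843002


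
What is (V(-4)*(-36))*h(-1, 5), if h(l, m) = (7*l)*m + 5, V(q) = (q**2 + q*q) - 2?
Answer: 32400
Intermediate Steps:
V(q) = -2 + 2*q**2 (V(q) = (q**2 + q**2) - 2 = 2*q**2 - 2 = -2 + 2*q**2)
h(l, m) = 5 + 7*l*m (h(l, m) = 7*l*m + 5 = 5 + 7*l*m)
(V(-4)*(-36))*h(-1, 5) = ((-2 + 2*(-4)**2)*(-36))*(5 + 7*(-1)*5) = ((-2 + 2*16)*(-36))*(5 - 35) = ((-2 + 32)*(-36))*(-30) = (30*(-36))*(-30) = -1080*(-30) = 32400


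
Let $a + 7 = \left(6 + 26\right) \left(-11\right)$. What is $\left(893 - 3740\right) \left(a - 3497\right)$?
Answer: $10978032$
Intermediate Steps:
$a = -359$ ($a = -7 + \left(6 + 26\right) \left(-11\right) = -7 + 32 \left(-11\right) = -7 - 352 = -359$)
$\left(893 - 3740\right) \left(a - 3497\right) = \left(893 - 3740\right) \left(-359 - 3497\right) = \left(-2847\right) \left(-3856\right) = 10978032$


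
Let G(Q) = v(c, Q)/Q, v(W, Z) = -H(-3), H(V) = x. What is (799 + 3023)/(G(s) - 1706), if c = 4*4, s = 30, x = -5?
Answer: -22932/10235 ≈ -2.2405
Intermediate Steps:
H(V) = -5
c = 16
v(W, Z) = 5 (v(W, Z) = -1*(-5) = 5)
G(Q) = 5/Q
(799 + 3023)/(G(s) - 1706) = (799 + 3023)/(5/30 - 1706) = 3822/(5*(1/30) - 1706) = 3822/(⅙ - 1706) = 3822/(-10235/6) = 3822*(-6/10235) = -22932/10235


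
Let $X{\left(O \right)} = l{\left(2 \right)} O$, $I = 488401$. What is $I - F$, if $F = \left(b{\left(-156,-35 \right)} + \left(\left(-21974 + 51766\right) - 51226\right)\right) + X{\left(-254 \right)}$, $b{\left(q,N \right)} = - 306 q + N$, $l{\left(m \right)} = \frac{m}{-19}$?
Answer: $\frac{8780038}{19} \approx 4.6211 \cdot 10^{5}$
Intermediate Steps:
$l{\left(m \right)} = - \frac{m}{19}$ ($l{\left(m \right)} = m \left(- \frac{1}{19}\right) = - \frac{m}{19}$)
$X{\left(O \right)} = - \frac{2 O}{19}$ ($X{\left(O \right)} = \left(- \frac{1}{19}\right) 2 O = - \frac{2 O}{19}$)
$b{\left(q,N \right)} = N - 306 q$
$F = \frac{499581}{19}$ ($F = \left(\left(-35 - -47736\right) + \left(\left(-21974 + 51766\right) - 51226\right)\right) - - \frac{508}{19} = \left(\left(-35 + 47736\right) + \left(29792 - 51226\right)\right) + \frac{508}{19} = \left(47701 - 21434\right) + \frac{508}{19} = 26267 + \frac{508}{19} = \frac{499581}{19} \approx 26294.0$)
$I - F = 488401 - \frac{499581}{19} = \frac{8780038}{19}$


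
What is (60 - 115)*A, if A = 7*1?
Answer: -385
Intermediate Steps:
A = 7
(60 - 115)*A = (60 - 115)*7 = -55*7 = -385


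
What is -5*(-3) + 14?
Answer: 29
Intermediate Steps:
-5*(-3) + 14 = 15 + 14 = 29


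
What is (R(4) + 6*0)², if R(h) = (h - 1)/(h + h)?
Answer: 9/64 ≈ 0.14063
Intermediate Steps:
R(h) = (-1 + h)/(2*h) (R(h) = (-1 + h)/((2*h)) = (-1 + h)*(1/(2*h)) = (-1 + h)/(2*h))
(R(4) + 6*0)² = ((½)*(-1 + 4)/4 + 6*0)² = ((½)*(¼)*3 + 0)² = (3/8 + 0)² = (3/8)² = 9/64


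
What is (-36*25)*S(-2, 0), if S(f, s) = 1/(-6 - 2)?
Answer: 225/2 ≈ 112.50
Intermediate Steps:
S(f, s) = -⅛ (S(f, s) = 1/(-8) = -⅛)
(-36*25)*S(-2, 0) = -36*25*(-⅛) = -900*(-⅛) = 225/2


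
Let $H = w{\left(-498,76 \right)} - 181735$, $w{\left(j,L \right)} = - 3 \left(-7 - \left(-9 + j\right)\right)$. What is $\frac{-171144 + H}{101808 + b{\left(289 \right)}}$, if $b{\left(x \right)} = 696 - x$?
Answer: $- \frac{354379}{102215} \approx -3.467$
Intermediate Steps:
$w{\left(j,L \right)} = -6 + 3 j$ ($w{\left(j,L \right)} = - 3 \left(2 - j\right) = -6 + 3 j$)
$H = -183235$ ($H = \left(-6 + 3 \left(-498\right)\right) - 181735 = \left(-6 - 1494\right) - 181735 = -1500 - 181735 = -183235$)
$\frac{-171144 + H}{101808 + b{\left(289 \right)}} = \frac{-171144 - 183235}{101808 + \left(696 - 289\right)} = - \frac{354379}{101808 + \left(696 - 289\right)} = - \frac{354379}{101808 + 407} = - \frac{354379}{102215}$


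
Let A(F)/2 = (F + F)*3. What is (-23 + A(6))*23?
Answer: 1127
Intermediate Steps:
A(F) = 12*F (A(F) = 2*((F + F)*3) = 2*((2*F)*3) = 2*(6*F) = 12*F)
(-23 + A(6))*23 = (-23 + 12*6)*23 = (-23 + 72)*23 = 49*23 = 1127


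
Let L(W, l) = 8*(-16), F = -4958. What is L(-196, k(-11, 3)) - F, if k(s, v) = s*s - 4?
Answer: 4830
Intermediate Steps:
k(s, v) = -4 + s**2 (k(s, v) = s**2 - 4 = -4 + s**2)
L(W, l) = -128
L(-196, k(-11, 3)) - F = -128 - 1*(-4958) = -128 + 4958 = 4830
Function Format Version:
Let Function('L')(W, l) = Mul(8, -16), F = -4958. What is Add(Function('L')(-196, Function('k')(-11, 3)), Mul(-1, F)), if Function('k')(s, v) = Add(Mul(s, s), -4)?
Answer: 4830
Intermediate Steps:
Function('k')(s, v) = Add(-4, Pow(s, 2)) (Function('k')(s, v) = Add(Pow(s, 2), -4) = Add(-4, Pow(s, 2)))
Function('L')(W, l) = -128
Add(Function('L')(-196, Function('k')(-11, 3)), Mul(-1, F)) = Add(-128, Mul(-1, -4958)) = Add(-128, 4958) = 4830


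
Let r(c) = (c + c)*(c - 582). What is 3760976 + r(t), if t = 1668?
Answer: 7383872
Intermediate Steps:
r(c) = 2*c*(-582 + c) (r(c) = (2*c)*(-582 + c) = 2*c*(-582 + c))
3760976 + r(t) = 3760976 + 2*1668*(-582 + 1668) = 3760976 + 2*1668*1086 = 3760976 + 3622896 = 7383872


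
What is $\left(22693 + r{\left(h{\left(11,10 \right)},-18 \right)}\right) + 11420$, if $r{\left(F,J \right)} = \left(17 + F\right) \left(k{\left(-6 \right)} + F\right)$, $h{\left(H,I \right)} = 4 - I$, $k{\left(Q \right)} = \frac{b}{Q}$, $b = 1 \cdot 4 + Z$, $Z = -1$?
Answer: $\frac{68083}{2} \approx 34042.0$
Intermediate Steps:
$b = 3$ ($b = 1 \cdot 4 - 1 = 4 - 1 = 3$)
$k{\left(Q \right)} = \frac{3}{Q}$
$r{\left(F,J \right)} = \left(17 + F\right) \left(- \frac{1}{2} + F\right)$ ($r{\left(F,J \right)} = \left(17 + F\right) \left(\frac{3}{-6} + F\right) = \left(17 + F\right) \left(3 \left(- \frac{1}{6}\right) + F\right) = \left(17 + F\right) \left(- \frac{1}{2} + F\right)$)
$\left(22693 + r{\left(h{\left(11,10 \right)},-18 \right)}\right) + 11420 = \left(22693 + \left(- \frac{17}{2} + \left(4 - 10\right)^{2} + \frac{33 \left(4 - 10\right)}{2}\right)\right) + 11420 = \left(22693 + \left(- \frac{17}{2} + \left(-6\right)^{2} + \frac{33}{2} \left(-6\right)\right)\right) + 11420 = \left(22693 - \frac{143}{2}\right) + 11420 = \frac{45243}{2} + 11420 = \frac{68083}{2}$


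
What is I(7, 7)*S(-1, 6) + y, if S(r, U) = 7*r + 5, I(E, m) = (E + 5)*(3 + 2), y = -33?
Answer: -153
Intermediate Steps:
I(E, m) = 25 + 5*E (I(E, m) = (5 + E)*5 = 25 + 5*E)
S(r, U) = 5 + 7*r
I(7, 7)*S(-1, 6) + y = (25 + 5*7)*(5 + 7*(-1)) - 33 = (25 + 35)*(5 - 7) - 33 = 60*(-2) - 33 = -120 - 33 = -153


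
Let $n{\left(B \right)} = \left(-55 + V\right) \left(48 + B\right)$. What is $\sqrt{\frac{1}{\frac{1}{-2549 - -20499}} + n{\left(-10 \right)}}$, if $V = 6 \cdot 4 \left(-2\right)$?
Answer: $22 \sqrt{29} \approx 118.47$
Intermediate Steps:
$V = -48$ ($V = 24 \left(-2\right) = -48$)
$n{\left(B \right)} = -4944 - 103 B$ ($n{\left(B \right)} = \left(-55 - 48\right) \left(48 + B\right) = - 103 \left(48 + B\right) = -4944 - 103 B$)
$\sqrt{\frac{1}{\frac{1}{-2549 - -20499}} + n{\left(-10 \right)}} = \sqrt{\frac{1}{\frac{1}{-2549 - -20499}} - 3914} = \sqrt{\frac{1}{\frac{1}{-2549 + 20499}} + \left(-4944 + 1030\right)} = \sqrt{\frac{1}{\frac{1}{17950}} - 3914} = \sqrt{17950 - 3914} = \sqrt{14036} = 22 \sqrt{29}$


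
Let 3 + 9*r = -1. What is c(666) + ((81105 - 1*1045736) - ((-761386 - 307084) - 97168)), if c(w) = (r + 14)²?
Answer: 16296451/81 ≈ 2.0119e+5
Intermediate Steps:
r = -4/9 (r = -⅓ + (⅑)*(-1) = -⅓ - ⅑ = -4/9 ≈ -0.44444)
c(w) = 14884/81 (c(w) = (-4/9 + 14)² = (122/9)² = 14884/81)
c(666) + ((81105 - 1*1045736) - ((-761386 - 307084) - 97168)) = 14884/81 + ((81105 - 1*1045736) - ((-761386 - 307084) - 97168)) = 14884/81 + ((81105 - 1045736) - (-1068470 - 97168)) = 14884/81 + (-964631 - 1*(-1165638)) = 14884/81 + (-964631 + 1165638) = 14884/81 + 201007 = 16296451/81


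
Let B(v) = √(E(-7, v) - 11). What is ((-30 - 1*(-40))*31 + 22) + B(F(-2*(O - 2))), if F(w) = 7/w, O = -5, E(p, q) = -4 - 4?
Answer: 332 + I*√19 ≈ 332.0 + 4.3589*I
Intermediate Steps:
E(p, q) = -8
B(v) = I*√19 (B(v) = √(-8 - 11) = √(-19) = I*√19)
((-30 - 1*(-40))*31 + 22) + B(F(-2*(O - 2))) = ((-30 - 1*(-40))*31 + 22) + I*√19 = ((-30 + 40)*31 + 22) + I*√19 = (10*31 + 22) + I*√19 = (310 + 22) + I*√19 = 332 + I*√19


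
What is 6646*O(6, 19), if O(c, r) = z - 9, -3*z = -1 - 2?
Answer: -53168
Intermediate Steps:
z = 1 (z = -(-1 - 2)/3 = -⅓*(-3) = 1)
O(c, r) = -8 (O(c, r) = 1 - 9 = -8)
6646*O(6, 19) = 6646*(-8) = -53168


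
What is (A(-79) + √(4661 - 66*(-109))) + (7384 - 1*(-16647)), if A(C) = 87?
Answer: 24118 + √11855 ≈ 24227.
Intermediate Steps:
(A(-79) + √(4661 - 66*(-109))) + (7384 - 1*(-16647)) = (87 + √(4661 - 66*(-109))) + (7384 - 1*(-16647)) = (87 + √(4661 + 7194)) + (7384 + 16647) = (87 + √11855) + 24031 = 24118 + √11855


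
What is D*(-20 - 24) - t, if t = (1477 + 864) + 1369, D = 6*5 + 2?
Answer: -5118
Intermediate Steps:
D = 32 (D = 30 + 2 = 32)
t = 3710 (t = 2341 + 1369 = 3710)
D*(-20 - 24) - t = 32*(-20 - 24) - 1*3710 = 32*(-44) - 3710 = -1408 - 3710 = -5118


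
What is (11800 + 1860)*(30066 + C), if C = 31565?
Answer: 841879460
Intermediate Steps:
(11800 + 1860)*(30066 + C) = (11800 + 1860)*(30066 + 31565) = 13660*61631 = 841879460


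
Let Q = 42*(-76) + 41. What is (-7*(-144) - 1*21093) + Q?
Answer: -23236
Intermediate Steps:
Q = -3151 (Q = -3192 + 41 = -3151)
(-7*(-144) - 1*21093) + Q = (-7*(-144) - 1*21093) - 3151 = (1008 - 21093) - 3151 = -20085 - 3151 = -23236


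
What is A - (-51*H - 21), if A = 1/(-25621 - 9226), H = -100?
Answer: -176987914/34847 ≈ -5079.0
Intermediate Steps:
A = -1/34847 (A = 1/(-34847) = -1/34847 ≈ -2.8697e-5)
A - (-51*H - 21) = -1/34847 - (-51*(-100) - 21) = -1/34847 - (5100 - 21) = -1/34847 - 1*5079 = -1/34847 - 5079 = -176987914/34847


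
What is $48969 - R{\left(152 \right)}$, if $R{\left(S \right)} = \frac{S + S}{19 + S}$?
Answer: $\frac{440705}{9} \approx 48967.0$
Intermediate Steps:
$R{\left(S \right)} = \frac{2 S}{19 + S}$
$48969 - R{\left(152 \right)} = 48969 - 2 \cdot 152 \frac{1}{19 + 152} = 48969 - 2 \cdot 152 \cdot \frac{1}{171} = 48969 - \frac{16}{9} = \frac{440705}{9}$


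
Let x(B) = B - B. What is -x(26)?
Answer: 0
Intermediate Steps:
x(B) = 0
-x(26) = -1*0 = 0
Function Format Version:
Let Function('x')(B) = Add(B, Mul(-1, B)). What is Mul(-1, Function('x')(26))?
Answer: 0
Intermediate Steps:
Function('x')(B) = 0
Mul(-1, Function('x')(26)) = Mul(-1, 0) = 0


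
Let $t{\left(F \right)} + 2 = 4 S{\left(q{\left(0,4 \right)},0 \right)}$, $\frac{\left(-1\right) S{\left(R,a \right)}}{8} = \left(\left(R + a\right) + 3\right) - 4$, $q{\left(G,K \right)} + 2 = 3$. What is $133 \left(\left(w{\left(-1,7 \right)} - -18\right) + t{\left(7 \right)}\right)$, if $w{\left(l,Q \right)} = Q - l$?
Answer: $3192$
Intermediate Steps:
$q{\left(G,K \right)} = 1$ ($q{\left(G,K \right)} = -2 + 3 = 1$)
$S{\left(R,a \right)} = 8 - 8 R - 8 a$ ($S{\left(R,a \right)} = - 8 \left(\left(\left(R + a\right) + 3\right) - 4\right) = - 8 \left(\left(3 + R + a\right) - 4\right) = - 8 \left(-1 + R + a\right) = 8 - 8 R - 8 a$)
$t{\left(F \right)} = -2$ ($t{\left(F \right)} = -2 + 4 \left(8 - 8 - 0\right) = -2 + 4 \left(8 - 8 + 0\right) = -2 + 4 \cdot 0 = -2 + 0 = -2$)
$133 \left(\left(w{\left(-1,7 \right)} - -18\right) + t{\left(7 \right)}\right) = 133 \left(\left(\left(7 - -1\right) - -18\right) - 2\right) = 133 \left(\left(\left(7 + 1\right) + 18\right) - 2\right) = 133 \left(\left(8 + 18\right) - 2\right) = 133 \left(26 - 2\right) = 133 \cdot 24 = 3192$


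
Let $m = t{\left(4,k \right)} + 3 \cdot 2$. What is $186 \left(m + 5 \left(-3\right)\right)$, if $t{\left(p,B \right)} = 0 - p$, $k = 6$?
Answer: $-2418$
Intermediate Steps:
$t{\left(p,B \right)} = - p$
$m = 2$ ($m = \left(-1\right) 4 + 3 \cdot 2 = -4 + 6 = 2$)
$186 \left(m + 5 \left(-3\right)\right) = 186 \left(2 + 5 \left(-3\right)\right) = 186 \left(2 - 15\right) = 186 \left(-13\right) = -2418$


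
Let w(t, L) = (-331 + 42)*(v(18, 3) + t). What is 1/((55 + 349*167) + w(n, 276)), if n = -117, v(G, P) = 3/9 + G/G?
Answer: 3/275297 ≈ 1.0897e-5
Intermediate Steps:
v(G, P) = 4/3 (v(G, P) = 3*(⅑) + 1 = ⅓ + 1 = 4/3)
w(t, L) = -1156/3 - 289*t (w(t, L) = (-331 + 42)*(4/3 + t) = -289*(4/3 + t) = -1156/3 - 289*t)
1/((55 + 349*167) + w(n, 276)) = 1/((55 + 349*167) + (-1156/3 - 289*(-117))) = 1/((55 + 58283) + (-1156/3 + 33813)) = 1/(58338 + 100283/3) = 1/(275297/3) = 3/275297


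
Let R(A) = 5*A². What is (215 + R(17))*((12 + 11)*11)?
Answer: 419980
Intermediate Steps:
(215 + R(17))*((12 + 11)*11) = (215 + 5*17²)*((12 + 11)*11) = (215 + 5*289)*(23*11) = (215 + 1445)*253 = 1660*253 = 419980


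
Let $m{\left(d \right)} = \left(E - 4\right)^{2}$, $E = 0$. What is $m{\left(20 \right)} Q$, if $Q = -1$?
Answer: $-16$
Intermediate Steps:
$m{\left(d \right)} = 16$ ($m{\left(d \right)} = \left(0 - 4\right)^{2} = \left(-4\right)^{2} = 16$)
$m{\left(20 \right)} Q = 16 \left(-1\right) = -16$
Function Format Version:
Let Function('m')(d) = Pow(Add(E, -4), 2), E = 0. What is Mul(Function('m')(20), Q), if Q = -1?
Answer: -16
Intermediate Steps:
Function('m')(d) = 16 (Function('m')(d) = Pow(Add(0, -4), 2) = Pow(-4, 2) = 16)
Mul(Function('m')(20), Q) = Mul(16, -1) = -16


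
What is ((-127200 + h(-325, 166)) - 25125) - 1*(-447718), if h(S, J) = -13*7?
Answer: 295302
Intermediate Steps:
h(S, J) = -91
((-127200 + h(-325, 166)) - 25125) - 1*(-447718) = ((-127200 - 91) - 25125) - 1*(-447718) = (-127291 - 25125) + 447718 = -152416 + 447718 = 295302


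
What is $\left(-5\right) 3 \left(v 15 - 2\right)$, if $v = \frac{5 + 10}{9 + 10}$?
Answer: $- \frac{2805}{19} \approx -147.63$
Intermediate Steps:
$v = \frac{15}{19} \approx 0.78947$
$\left(-5\right) 3 \left(v 15 - 2\right) = \left(-5\right) 3 \left(\frac{15}{19} \cdot 15 - 2\right) = - 15 \left(\frac{225}{19} - 2\right) = \left(-15\right) \frac{187}{19} = - \frac{2805}{19}$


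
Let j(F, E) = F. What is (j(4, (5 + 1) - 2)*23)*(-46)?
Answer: -4232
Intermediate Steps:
(j(4, (5 + 1) - 2)*23)*(-46) = (4*23)*(-46) = 92*(-46) = -4232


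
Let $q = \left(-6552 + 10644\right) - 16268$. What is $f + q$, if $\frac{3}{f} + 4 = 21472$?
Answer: $- \frac{87131455}{7156} \approx -12176.0$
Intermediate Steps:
$f = \frac{1}{7156}$ ($f = \frac{3}{-4 + 21472} = \frac{3}{21468} = 3 \cdot \frac{1}{21468} = \frac{1}{7156} \approx 0.00013974$)
$q = -12176$ ($q = 4092 - 16268 = -12176$)
$f + q = \frac{1}{7156} - 12176 = - \frac{87131455}{7156}$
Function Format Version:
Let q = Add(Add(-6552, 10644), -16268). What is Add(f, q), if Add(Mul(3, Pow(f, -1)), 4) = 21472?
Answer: Rational(-87131455, 7156) ≈ -12176.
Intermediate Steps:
f = Rational(1, 7156) (f = Mul(3, Pow(Add(-4, 21472), -1)) = Mul(3, Pow(21468, -1)) = Mul(3, Rational(1, 21468)) = Rational(1, 7156) ≈ 0.00013974)
q = -12176 (q = Add(4092, -16268) = -12176)
Add(f, q) = Add(Rational(1, 7156), -12176) = Rational(-87131455, 7156)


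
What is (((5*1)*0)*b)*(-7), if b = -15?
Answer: 0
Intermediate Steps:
(((5*1)*0)*b)*(-7) = (((5*1)*0)*(-15))*(-7) = ((5*0)*(-15))*(-7) = (0*(-15))*(-7) = 0*(-7) = 0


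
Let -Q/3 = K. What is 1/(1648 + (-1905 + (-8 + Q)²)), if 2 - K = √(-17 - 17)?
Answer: I/(-367*I + 84*√34) ≈ -0.00097973 + 0.0013076*I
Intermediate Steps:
K = 2 - I*√34 (K = 2 - √(-17 - 17) = 2 - √(-34) = 2 - I*√34 ≈ 2.0 - 5.831*I)
Q = -6 + 3*I*√34 (Q = -3*(2 - I*√34) = -6 + 3*I*√34 ≈ -6.0 + 17.493*I)
1/(1648 + (-1905 + (-8 + Q)²)) = 1/(1648 + (-1905 + (-8 + (-6 + 3*I*√34))²)) = 1/(1648 + (-1905 + (-14 + 3*I*√34)²)) = 1/(-257 + (-14 + 3*I*√34)²)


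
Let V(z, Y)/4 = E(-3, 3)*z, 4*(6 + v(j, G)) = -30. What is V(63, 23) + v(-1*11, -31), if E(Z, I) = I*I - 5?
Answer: 1989/2 ≈ 994.50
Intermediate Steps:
E(Z, I) = -5 + I² (E(Z, I) = I² - 5 = -5 + I²)
v(j, G) = -27/2 (v(j, G) = -6 + (¼)*(-30) = -6 - 15/2 = -27/2)
V(z, Y) = 16*z (V(z, Y) = 4*((-5 + 3²)*z) = 4*((-5 + 9)*z) = 4*(4*z) = 16*z)
V(63, 23) + v(-1*11, -31) = 16*63 - 27/2 = 1008 - 27/2 = 1989/2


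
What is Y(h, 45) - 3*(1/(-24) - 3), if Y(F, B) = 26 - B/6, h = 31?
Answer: 221/8 ≈ 27.625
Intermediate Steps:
Y(F, B) = 26 - B/6
Y(h, 45) - 3*(1/(-24) - 3) = (26 - ⅙*45) - 3*(1/(-24) - 3) = (26 - 15/2) - 3*(-1/24 - 3) = 37/2 - 3*(-73)/24 = 37/2 - 1*(-73/8) = 37/2 + 73/8 = 221/8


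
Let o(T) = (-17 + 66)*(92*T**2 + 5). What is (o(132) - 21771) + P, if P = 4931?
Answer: 78530797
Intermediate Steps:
o(T) = 245 + 4508*T**2 (o(T) = 49*(5 + 92*T**2) = 245 + 4508*T**2)
(o(132) - 21771) + P = ((245 + 4508*132**2) - 21771) + 4931 = ((245 + 4508*17424) - 21771) + 4931 = ((245 + 78547392) - 21771) + 4931 = (78547637 - 21771) + 4931 = 78525866 + 4931 = 78530797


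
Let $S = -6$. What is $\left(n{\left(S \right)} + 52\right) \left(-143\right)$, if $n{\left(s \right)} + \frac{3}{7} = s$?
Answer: $- \frac{45617}{7} \approx -6516.7$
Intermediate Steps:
$n{\left(s \right)} = - \frac{3}{7} + s$
$\left(n{\left(S \right)} + 52\right) \left(-143\right) = \left(\left(- \frac{3}{7} - 6\right) + 52\right) \left(-143\right) = \left(- \frac{45}{7} + 52\right) \left(-143\right) = \frac{319}{7} \left(-143\right) = - \frac{45617}{7}$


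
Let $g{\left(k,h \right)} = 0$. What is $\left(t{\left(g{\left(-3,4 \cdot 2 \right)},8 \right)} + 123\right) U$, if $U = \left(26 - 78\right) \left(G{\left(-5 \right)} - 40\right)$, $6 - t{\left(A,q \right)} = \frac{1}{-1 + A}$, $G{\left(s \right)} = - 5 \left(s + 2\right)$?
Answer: $169000$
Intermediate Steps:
$G{\left(s \right)} = -10 - 5 s$ ($G{\left(s \right)} = - 5 \left(2 + s\right) = -10 - 5 s$)
$t{\left(A,q \right)} = 6 - \frac{1}{-1 + A}$
$U = 1300$ ($U = \left(26 - 78\right) \left(\left(-10 - -25\right) - 40\right) = - 52 \left(\left(-10 + 25\right) - 40\right) = - 52 \left(15 - 40\right) = \left(-52\right) \left(-25\right) = 1300$)
$\left(t{\left(g{\left(-3,4 \cdot 2 \right)},8 \right)} + 123\right) U = \left(\frac{-7 + 6 \cdot 0}{-1 + 0} + 123\right) 1300 = \left(\frac{-7 + 0}{-1} + 123\right) 1300 = \left(\left(-1\right) \left(-7\right) + 123\right) 1300 = \left(7 + 123\right) 1300 = 130 \cdot 1300 = 169000$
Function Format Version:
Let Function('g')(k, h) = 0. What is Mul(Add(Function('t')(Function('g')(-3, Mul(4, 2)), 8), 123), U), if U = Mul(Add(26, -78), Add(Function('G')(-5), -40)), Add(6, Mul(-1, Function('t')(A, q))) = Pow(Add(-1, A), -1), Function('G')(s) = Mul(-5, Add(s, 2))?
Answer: 169000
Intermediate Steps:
Function('G')(s) = Add(-10, Mul(-5, s)) (Function('G')(s) = Mul(-5, Add(2, s)) = Add(-10, Mul(-5, s)))
Function('t')(A, q) = Add(6, Mul(-1, Pow(Add(-1, A), -1)))
U = 1300 (U = Mul(Add(26, -78), Add(Add(-10, Mul(-5, -5)), -40)) = Mul(-52, Add(Add(-10, 25), -40)) = Mul(-52, Add(15, -40)) = Mul(-52, -25) = 1300)
Mul(Add(Function('t')(Function('g')(-3, Mul(4, 2)), 8), 123), U) = Mul(Add(Mul(Pow(Add(-1, 0), -1), Add(-7, Mul(6, 0))), 123), 1300) = Mul(Add(Mul(Pow(-1, -1), Add(-7, 0)), 123), 1300) = Mul(Add(Mul(-1, -7), 123), 1300) = Mul(Add(7, 123), 1300) = Mul(130, 1300) = 169000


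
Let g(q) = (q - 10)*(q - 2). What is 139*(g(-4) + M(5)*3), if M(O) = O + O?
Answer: 15846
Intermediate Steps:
M(O) = 2*O
g(q) = (-10 + q)*(-2 + q)
139*(g(-4) + M(5)*3) = 139*((20 + (-4)² - 12*(-4)) + (2*5)*3) = 139*((20 + 16 + 48) + 10*3) = 139*(84 + 30) = 139*114 = 15846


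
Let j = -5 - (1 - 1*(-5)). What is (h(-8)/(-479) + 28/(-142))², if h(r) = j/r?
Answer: 2962516041/74023173184 ≈ 0.040021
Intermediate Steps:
j = -11 (j = -5 - (1 + 5) = -5 - 1*6 = -5 - 6 = -11)
h(r) = -11/r
(h(-8)/(-479) + 28/(-142))² = (-11/(-8)/(-479) + 28/(-142))² = (-11*(-⅛)*(-1/479) + 28*(-1/142))² = ((11/8)*(-1/479) - 14/71)² = (-11/3832 - 14/71)² = (-54429/272072)² = 2962516041/74023173184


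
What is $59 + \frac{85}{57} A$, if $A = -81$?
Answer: $- \frac{1174}{19} \approx -61.789$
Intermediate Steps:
$59 + \frac{85}{57} A = 59 + \frac{85}{57} \left(-81\right) = 59 - \frac{2295}{19} = - \frac{1174}{19}$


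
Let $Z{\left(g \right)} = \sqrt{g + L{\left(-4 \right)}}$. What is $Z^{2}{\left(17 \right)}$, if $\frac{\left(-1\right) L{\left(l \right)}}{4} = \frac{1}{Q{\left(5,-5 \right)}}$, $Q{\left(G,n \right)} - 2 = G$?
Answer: $\frac{115}{7} \approx 16.429$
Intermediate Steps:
$Q{\left(G,n \right)} = 2 + G$
$L{\left(l \right)} = - \frac{4}{7}$ ($L{\left(l \right)} = - \frac{4}{2 + 5} = - \frac{4}{7}$)
$Z{\left(g \right)} = \sqrt{- \frac{4}{7} + g}$ ($Z{\left(g \right)} = \sqrt{g - \frac{4}{7}} = \sqrt{- \frac{4}{7} + g}$)
$Z^{2}{\left(17 \right)} = \left(\frac{\sqrt{-28 + 49 \cdot 17}}{7}\right)^{2} = \left(\frac{\sqrt{-28 + 833}}{7}\right)^{2} = \left(\frac{\sqrt{805}}{7}\right)^{2} = \frac{115}{7}$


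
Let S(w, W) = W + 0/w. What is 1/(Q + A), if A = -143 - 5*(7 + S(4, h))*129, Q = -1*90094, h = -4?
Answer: -1/92172 ≈ -1.0849e-5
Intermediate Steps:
S(w, W) = W (S(w, W) = W + 0 = W)
Q = -90094
A = -2078 (A = -143 - 5*(7 - 4)*129 = -143 - 5*3*129 = -143 - 15*129 = -143 - 1935 = -2078)
1/(Q + A) = 1/(-90094 - 2078) = 1/(-92172) = -1/92172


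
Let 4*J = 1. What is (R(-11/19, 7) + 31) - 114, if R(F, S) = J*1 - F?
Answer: -6245/76 ≈ -82.171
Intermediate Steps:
J = ¼ (J = (¼)*1 = ¼ ≈ 0.25000)
R(F, S) = ¼ - F (R(F, S) = (¼)*1 - F = ¼ - F)
(R(-11/19, 7) + 31) - 114 = ((¼ - (-11)/19) + 31) - 114 = ((¼ - 1*(-11/19)) + 31) - 114 = ((¼ + 11/19) + 31) - 114 = (63/76 + 31) - 114 = 2419/76 - 114 = -6245/76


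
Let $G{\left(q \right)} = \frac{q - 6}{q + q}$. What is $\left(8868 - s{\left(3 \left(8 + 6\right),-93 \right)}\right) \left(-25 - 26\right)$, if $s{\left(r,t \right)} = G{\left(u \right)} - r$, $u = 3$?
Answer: $- \frac{908871}{2} \approx -4.5444 \cdot 10^{5}$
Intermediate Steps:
$G{\left(q \right)} = \frac{-6 + q}{2 q}$
$s{\left(r,t \right)} = - \frac{1}{2} - r$ ($s{\left(r,t \right)} = \frac{-6 + 3}{2 \cdot 3} - r = \frac{1}{2} \cdot \frac{1}{3} \left(-3\right) - r = - \frac{1}{2} - r$)
$\left(8868 - s{\left(3 \left(8 + 6\right),-93 \right)}\right) \left(-25 - 26\right) = \left(8868 - \left(- \frac{1}{2} - 3 \left(8 + 6\right)\right)\right) \left(-25 - 26\right) = \left(8868 - \left(- \frac{1}{2} - 3 \cdot 14\right)\right) \left(-25 - 26\right) = \left(8868 - \left(- \frac{1}{2} - 42\right)\right) \left(-51\right) = \left(8868 - - \frac{85}{2}\right) \left(-51\right) = \left(8868 + \frac{85}{2}\right) \left(-51\right) = \frac{17821}{2} \left(-51\right) = - \frac{908871}{2}$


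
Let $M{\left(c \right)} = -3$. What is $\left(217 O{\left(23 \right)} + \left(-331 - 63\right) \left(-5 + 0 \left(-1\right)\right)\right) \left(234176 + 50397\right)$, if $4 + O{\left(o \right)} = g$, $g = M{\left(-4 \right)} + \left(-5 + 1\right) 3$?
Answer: $-612685669$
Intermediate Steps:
$g = -15$ ($g = -3 + \left(-5 + 1\right) 3 = -3 - 12 = -15$)
$O{\left(o \right)} = -19$ ($O{\left(o \right)} = -4 - 15 = -19$)
$\left(217 O{\left(23 \right)} + \left(-331 - 63\right) \left(-5 + 0 \left(-1\right)\right)\right) \left(234176 + 50397\right) = \left(217 \left(-19\right) + \left(-331 - 63\right) \left(-5 + 0 \left(-1\right)\right)\right) \left(234176 + 50397\right) = \left(-4123 - 394 \left(-5 + 0\right)\right) 284573 = \left(-4123 - -1970\right) 284573 = \left(-4123 + 1970\right) 284573 = \left(-2153\right) 284573 = -612685669$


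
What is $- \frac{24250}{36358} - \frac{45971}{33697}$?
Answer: $- \frac{1244282934}{612577763} \approx -2.0312$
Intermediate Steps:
$- \frac{24250}{36358} - \frac{45971}{33697} = \left(-24250\right) \frac{1}{36358} - \frac{45971}{33697} = - \frac{12125}{18179} - \frac{45971}{33697} = - \frac{1244282934}{612577763}$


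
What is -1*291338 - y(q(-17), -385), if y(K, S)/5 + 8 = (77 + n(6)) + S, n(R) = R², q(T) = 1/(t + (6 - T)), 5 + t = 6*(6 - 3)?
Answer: -289938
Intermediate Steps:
t = 13 (t = -5 + 6*(6 - 3) = -5 + 6*3 = -5 + 18 = 13)
q(T) = 1/(19 - T) (q(T) = 1/(13 + (6 - T)) = 1/(19 - T))
y(K, S) = 525 + 5*S (y(K, S) = -40 + 5*((77 + 6²) + S) = -40 + 5*((77 + 36) + S) = -40 + 5*(113 + S) = -40 + (565 + 5*S) = 525 + 5*S)
-1*291338 - y(q(-17), -385) = -1*291338 - (525 + 5*(-385)) = -291338 - (525 - 1925) = -291338 - 1*(-1400) = -291338 + 1400 = -289938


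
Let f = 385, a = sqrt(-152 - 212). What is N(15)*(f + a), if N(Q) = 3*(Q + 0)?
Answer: 17325 + 90*I*sqrt(91) ≈ 17325.0 + 858.54*I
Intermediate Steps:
N(Q) = 3*Q
a = 2*I*sqrt(91) (a = sqrt(-364) = 2*I*sqrt(91) ≈ 19.079*I)
N(15)*(f + a) = (3*15)*(385 + 2*I*sqrt(91)) = 45*(385 + 2*I*sqrt(91)) = 17325 + 90*I*sqrt(91)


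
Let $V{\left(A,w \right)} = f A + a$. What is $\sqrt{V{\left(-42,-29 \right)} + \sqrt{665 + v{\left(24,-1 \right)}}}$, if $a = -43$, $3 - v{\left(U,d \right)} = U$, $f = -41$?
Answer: $\sqrt{1679 + 2 \sqrt{161}} \approx 41.284$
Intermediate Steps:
$v{\left(U,d \right)} = 3 - U$
$V{\left(A,w \right)} = -43 - 41 A$ ($V{\left(A,w \right)} = - 41 A - 43 = -43 - 41 A$)
$\sqrt{V{\left(-42,-29 \right)} + \sqrt{665 + v{\left(24,-1 \right)}}} = \sqrt{\left(-43 - -1722\right) + \sqrt{665 + \left(3 - 24\right)}} = \sqrt{\left(-43 + 1722\right) + \sqrt{665 + \left(3 - 24\right)}} = \sqrt{1679 + \sqrt{665 - 21}} = \sqrt{1679 + \sqrt{644}} = \sqrt{1679 + 2 \sqrt{161}}$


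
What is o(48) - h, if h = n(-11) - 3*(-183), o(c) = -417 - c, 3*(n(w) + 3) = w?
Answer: -3022/3 ≈ -1007.3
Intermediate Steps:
n(w) = -3 + w/3
h = 1627/3 (h = (-3 + (⅓)*(-11)) - 3*(-183) = (-3 - 11/3) + 549 = -20/3 + 549 = 1627/3 ≈ 542.33)
o(48) - h = (-417 - 1*48) - 1*1627/3 = (-417 - 48) - 1627/3 = -465 - 1627/3 = -3022/3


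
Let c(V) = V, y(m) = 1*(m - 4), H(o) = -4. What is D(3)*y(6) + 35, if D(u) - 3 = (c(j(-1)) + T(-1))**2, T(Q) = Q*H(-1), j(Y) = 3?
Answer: 139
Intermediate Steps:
y(m) = -4 + m (y(m) = 1*(-4 + m) = -4 + m)
T(Q) = -4*Q (T(Q) = Q*(-4) = -4*Q)
D(u) = 52 (D(u) = 3 + (3 - 4*(-1))**2 = 3 + (3 + 4)**2 = 3 + 7**2 = 3 + 49 = 52)
D(3)*y(6) + 35 = 52*(-4 + 6) + 35 = 52*2 + 35 = 104 + 35 = 139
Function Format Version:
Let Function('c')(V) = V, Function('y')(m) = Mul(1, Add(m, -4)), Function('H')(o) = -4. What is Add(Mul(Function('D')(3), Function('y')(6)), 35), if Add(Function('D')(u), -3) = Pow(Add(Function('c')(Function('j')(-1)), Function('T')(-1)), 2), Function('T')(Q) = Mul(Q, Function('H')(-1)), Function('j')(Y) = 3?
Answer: 139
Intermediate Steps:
Function('y')(m) = Add(-4, m) (Function('y')(m) = Mul(1, Add(-4, m)) = Add(-4, m))
Function('T')(Q) = Mul(-4, Q) (Function('T')(Q) = Mul(Q, -4) = Mul(-4, Q))
Function('D')(u) = 52 (Function('D')(u) = Add(3, Pow(Add(3, Mul(-4, -1)), 2)) = Add(3, Pow(Add(3, 4), 2)) = Add(3, Pow(7, 2)) = Add(3, 49) = 52)
Add(Mul(Function('D')(3), Function('y')(6)), 35) = Add(Mul(52, Add(-4, 6)), 35) = Add(Mul(52, 2), 35) = Add(104, 35) = 139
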